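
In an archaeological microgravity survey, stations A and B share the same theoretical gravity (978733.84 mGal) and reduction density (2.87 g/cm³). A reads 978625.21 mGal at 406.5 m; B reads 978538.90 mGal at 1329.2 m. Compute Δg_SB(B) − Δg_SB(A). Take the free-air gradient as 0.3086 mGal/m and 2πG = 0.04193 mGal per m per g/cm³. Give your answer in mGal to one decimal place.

Δg_SB(A) = 978625.21 − 978733.84 + 0.3086×406.5 − 0.04193×2.87×406.5 = -32.10 mGal
Δg_SB(B) = 978538.90 − 978733.84 + 0.3086×1329.2 − 0.04193×2.87×1329.2 = 55.30 mGal
Difference = 55.30 − (-32.10) = 87.40 mGal

87.4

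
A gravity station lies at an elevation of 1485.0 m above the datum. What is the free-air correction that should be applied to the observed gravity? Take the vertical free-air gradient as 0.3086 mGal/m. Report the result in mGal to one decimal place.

458.3

Free-air correction = 0.3086 × 1485.0 = 458.3 mGal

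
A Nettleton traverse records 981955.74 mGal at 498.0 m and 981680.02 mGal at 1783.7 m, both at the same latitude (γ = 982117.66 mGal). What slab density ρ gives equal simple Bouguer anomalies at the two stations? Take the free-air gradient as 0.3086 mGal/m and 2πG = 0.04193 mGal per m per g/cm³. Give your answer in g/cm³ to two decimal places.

2.25

Δg_obs = 981680.02 − 981955.74 = -275.72 mGal over Δh = 1783.7 − 498.0 = 1285.7 m
Equal Bouguer anomalies ⇒ Δg_obs + (0.3086 − 0.04193ρ)·Δh = 0
0.3086 − 0.04193ρ = −Δg_obs/Δh = 0.21445
ρ = (0.3086 − 0.21445) / 0.04193 = 2.25 g/cm³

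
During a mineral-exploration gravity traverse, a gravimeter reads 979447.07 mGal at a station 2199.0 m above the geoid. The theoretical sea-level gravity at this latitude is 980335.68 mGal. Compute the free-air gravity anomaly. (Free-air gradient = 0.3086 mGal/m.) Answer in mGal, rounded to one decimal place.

Free-air correction = 0.3086 × 2199.0 = 678.61 mGal
Free-air anomaly = 979447.07 − 980335.68 + (678.61) = -210.00 mGal

-210.0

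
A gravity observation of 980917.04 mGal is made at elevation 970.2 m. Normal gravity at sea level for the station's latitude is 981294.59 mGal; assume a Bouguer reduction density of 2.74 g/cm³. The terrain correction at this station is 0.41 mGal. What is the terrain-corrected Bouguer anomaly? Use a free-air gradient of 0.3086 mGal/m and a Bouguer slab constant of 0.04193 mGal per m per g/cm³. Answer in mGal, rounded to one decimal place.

-189.2

Free-air correction = 0.3086 × 970.2 = 299.40 mGal
Free-air anomaly = 980917.04 − 981294.59 + (299.40) = -78.15 mGal
Bouguer slab correction = 0.04193 × 2.74 × 970.2 = 111.46 mGal
Simple Bouguer anomaly = -78.15 − (111.46) = -189.61 mGal
Complete Bouguer anomaly = -189.61 + 0.41 = -189.20 mGal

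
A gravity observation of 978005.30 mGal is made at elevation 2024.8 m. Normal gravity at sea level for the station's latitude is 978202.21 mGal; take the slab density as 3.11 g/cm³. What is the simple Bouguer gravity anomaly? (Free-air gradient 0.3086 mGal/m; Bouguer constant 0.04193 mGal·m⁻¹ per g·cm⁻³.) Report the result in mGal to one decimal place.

163.9

Free-air correction = 0.3086 × 2024.8 = 624.85 mGal
Free-air anomaly = 978005.30 − 978202.21 + (624.85) = 427.94 mGal
Bouguer slab correction = 0.04193 × 3.11 × 2024.8 = 264.04 mGal
Simple Bouguer anomaly = 427.94 − (264.04) = 163.90 mGal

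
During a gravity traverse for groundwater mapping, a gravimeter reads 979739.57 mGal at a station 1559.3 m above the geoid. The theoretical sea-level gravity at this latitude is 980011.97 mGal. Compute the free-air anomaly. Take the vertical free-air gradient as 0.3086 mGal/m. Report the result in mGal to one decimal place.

208.8

Free-air correction = 0.3086 × 1559.3 = 481.20 mGal
Free-air anomaly = 979739.57 − 980011.97 + (481.20) = 208.80 mGal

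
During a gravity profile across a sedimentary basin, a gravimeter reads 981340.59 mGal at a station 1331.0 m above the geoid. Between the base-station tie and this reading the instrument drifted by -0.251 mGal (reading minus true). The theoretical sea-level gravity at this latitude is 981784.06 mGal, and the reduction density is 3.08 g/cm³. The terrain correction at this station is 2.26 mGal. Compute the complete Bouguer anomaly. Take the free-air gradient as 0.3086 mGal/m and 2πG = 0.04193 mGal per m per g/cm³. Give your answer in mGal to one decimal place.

Drift-corrected reading = 981340.59 − (-0.251) = 981340.841 mGal
Free-air correction = 0.3086 × 1331.0 = 410.75 mGal
Free-air anomaly = 981340.841 − 981784.06 + (410.75) = -32.469 mGal
Bouguer slab correction = 0.04193 × 3.08 × 1331.0 = 171.89 mGal
Simple Bouguer anomaly = -32.469 − (171.89) = -204.359 mGal
Complete Bouguer anomaly = -204.359 + 2.26 = -202.099 mGal

-202.1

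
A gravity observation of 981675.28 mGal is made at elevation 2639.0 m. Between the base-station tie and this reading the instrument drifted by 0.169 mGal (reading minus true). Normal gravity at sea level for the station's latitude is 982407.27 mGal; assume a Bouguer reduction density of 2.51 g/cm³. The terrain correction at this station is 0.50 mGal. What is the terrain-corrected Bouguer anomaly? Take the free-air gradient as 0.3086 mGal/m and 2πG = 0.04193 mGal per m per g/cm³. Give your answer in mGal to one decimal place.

-195.0

Drift-corrected reading = 981675.28 − (0.169) = 981675.111 mGal
Free-air correction = 0.3086 × 2639.0 = 814.40 mGal
Free-air anomaly = 981675.111 − 982407.27 + (814.40) = 82.241 mGal
Bouguer slab correction = 0.04193 × 2.51 × 2639.0 = 277.74 mGal
Simple Bouguer anomaly = 82.241 − (277.74) = -195.499 mGal
Complete Bouguer anomaly = -195.499 + 0.50 = -194.999 mGal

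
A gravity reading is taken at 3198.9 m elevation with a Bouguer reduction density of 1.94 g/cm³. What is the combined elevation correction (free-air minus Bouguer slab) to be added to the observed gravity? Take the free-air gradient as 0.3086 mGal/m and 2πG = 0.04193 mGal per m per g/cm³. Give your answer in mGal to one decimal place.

Combined gradient = 0.3086 − 0.04193 × 1.94 = 0.2272558 mGal/m
Combined elevation correction = 0.2272558 × 3198.9 = 727.0 mGal

727.0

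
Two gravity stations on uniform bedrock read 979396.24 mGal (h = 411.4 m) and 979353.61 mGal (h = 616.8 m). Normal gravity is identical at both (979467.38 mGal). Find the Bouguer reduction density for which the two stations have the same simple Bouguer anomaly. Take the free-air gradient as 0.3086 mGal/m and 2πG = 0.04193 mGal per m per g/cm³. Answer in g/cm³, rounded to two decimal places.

Δg_obs = 979353.61 − 979396.24 = -42.63 mGal over Δh = 616.8 − 411.4 = 205.4 m
Equal Bouguer anomalies ⇒ Δg_obs + (0.3086 − 0.04193ρ)·Δh = 0
0.3086 − 0.04193ρ = −Δg_obs/Δh = 0.20755
ρ = (0.3086 − 0.20755) / 0.04193 = 2.41 g/cm³

2.41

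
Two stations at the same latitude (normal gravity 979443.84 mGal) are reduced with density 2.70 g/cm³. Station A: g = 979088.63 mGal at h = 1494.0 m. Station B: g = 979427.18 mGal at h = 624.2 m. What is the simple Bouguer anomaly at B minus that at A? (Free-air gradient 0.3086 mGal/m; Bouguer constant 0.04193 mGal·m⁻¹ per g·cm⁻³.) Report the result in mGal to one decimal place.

Δg_SB(A) = 979088.63 − 979443.84 + 0.3086×1494.0 − 0.04193×2.70×1494.0 = -63.30 mGal
Δg_SB(B) = 979427.18 − 979443.84 + 0.3086×624.2 − 0.04193×2.70×624.2 = 105.30 mGal
Difference = 105.30 − (-63.30) = 168.60 mGal

168.6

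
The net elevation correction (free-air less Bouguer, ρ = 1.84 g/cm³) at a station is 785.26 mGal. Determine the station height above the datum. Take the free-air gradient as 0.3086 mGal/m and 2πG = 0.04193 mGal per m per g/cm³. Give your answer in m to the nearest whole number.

Combined gradient = 0.3086 − 0.04193 × 1.84 = 0.2314488 mGal/m
h = 785.26 / 0.2314488 = 3392.80 m

3393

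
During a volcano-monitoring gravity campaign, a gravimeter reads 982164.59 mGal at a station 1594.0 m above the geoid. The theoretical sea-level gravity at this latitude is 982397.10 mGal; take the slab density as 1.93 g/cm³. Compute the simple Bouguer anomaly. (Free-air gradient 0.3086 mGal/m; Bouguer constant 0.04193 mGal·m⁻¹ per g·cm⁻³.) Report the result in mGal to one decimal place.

130.4

Free-air correction = 0.3086 × 1594.0 = 491.91 mGal
Free-air anomaly = 982164.59 − 982397.10 + (491.91) = 259.40 mGal
Bouguer slab correction = 0.04193 × 1.93 × 1594.0 = 128.99 mGal
Simple Bouguer anomaly = 259.40 − (128.99) = 130.41 mGal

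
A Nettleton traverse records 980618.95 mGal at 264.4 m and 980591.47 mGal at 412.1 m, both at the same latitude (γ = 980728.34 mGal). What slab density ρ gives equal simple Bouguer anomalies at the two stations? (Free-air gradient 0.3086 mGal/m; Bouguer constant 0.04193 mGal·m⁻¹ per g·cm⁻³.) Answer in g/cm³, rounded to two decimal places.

2.92

Δg_obs = 980591.47 − 980618.95 = -27.48 mGal over Δh = 412.1 − 264.4 = 147.7 m
Equal Bouguer anomalies ⇒ Δg_obs + (0.3086 − 0.04193ρ)·Δh = 0
0.3086 − 0.04193ρ = −Δg_obs/Δh = 0.18605
ρ = (0.3086 − 0.18605) / 0.04193 = 2.92 g/cm³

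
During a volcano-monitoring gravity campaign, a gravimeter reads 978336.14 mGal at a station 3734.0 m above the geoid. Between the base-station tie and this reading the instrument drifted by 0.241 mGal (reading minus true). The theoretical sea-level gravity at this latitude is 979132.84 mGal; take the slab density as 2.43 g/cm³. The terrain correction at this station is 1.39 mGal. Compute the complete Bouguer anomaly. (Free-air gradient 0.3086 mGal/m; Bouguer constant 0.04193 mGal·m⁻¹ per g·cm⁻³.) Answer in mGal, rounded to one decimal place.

-23.7

Drift-corrected reading = 978336.14 − (0.241) = 978335.899 mGal
Free-air correction = 0.3086 × 3734.0 = 1152.31 mGal
Free-air anomaly = 978335.899 − 979132.84 + (1152.31) = 355.369 mGal
Bouguer slab correction = 0.04193 × 2.43 × 3734.0 = 380.46 mGal
Simple Bouguer anomaly = 355.369 − (380.46) = -25.091 mGal
Complete Bouguer anomaly = -25.091 + 1.39 = -23.701 mGal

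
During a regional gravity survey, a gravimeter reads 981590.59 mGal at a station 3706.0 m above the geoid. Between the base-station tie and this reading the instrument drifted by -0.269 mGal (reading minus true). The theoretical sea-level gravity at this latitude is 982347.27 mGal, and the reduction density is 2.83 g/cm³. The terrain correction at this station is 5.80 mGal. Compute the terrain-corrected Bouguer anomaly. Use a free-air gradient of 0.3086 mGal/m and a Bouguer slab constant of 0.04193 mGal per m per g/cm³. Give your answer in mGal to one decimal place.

-46.7

Drift-corrected reading = 981590.59 − (-0.269) = 981590.859 mGal
Free-air correction = 0.3086 × 3706.0 = 1143.67 mGal
Free-air anomaly = 981590.859 − 982347.27 + (1143.67) = 387.259 mGal
Bouguer slab correction = 0.04193 × 2.83 × 3706.0 = 439.76 mGal
Simple Bouguer anomaly = 387.259 − (439.76) = -52.501 mGal
Complete Bouguer anomaly = -52.501 + 5.80 = -46.701 mGal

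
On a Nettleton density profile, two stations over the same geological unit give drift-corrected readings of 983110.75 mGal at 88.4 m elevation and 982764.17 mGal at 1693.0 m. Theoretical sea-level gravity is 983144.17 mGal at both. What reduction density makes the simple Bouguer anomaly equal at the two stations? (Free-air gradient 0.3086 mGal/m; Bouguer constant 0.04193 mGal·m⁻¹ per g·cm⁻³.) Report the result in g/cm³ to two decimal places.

Δg_obs = 982764.17 − 983110.75 = -346.58 mGal over Δh = 1693.0 − 88.4 = 1604.6 m
Equal Bouguer anomalies ⇒ Δg_obs + (0.3086 − 0.04193ρ)·Δh = 0
0.3086 − 0.04193ρ = −Δg_obs/Δh = 0.21599
ρ = (0.3086 − 0.21599) / 0.04193 = 2.21 g/cm³

2.21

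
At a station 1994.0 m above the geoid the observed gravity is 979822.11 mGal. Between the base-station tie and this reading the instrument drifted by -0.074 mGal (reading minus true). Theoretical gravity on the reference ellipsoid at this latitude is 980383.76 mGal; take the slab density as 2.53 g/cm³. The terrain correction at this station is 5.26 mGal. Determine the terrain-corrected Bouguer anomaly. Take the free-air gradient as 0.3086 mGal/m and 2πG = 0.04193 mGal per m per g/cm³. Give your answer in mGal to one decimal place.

-152.5

Drift-corrected reading = 979822.11 − (-0.074) = 979822.184 mGal
Free-air correction = 0.3086 × 1994.0 = 615.35 mGal
Free-air anomaly = 979822.184 − 980383.76 + (615.35) = 53.774 mGal
Bouguer slab correction = 0.04193 × 2.53 × 1994.0 = 211.53 mGal
Simple Bouguer anomaly = 53.774 − (211.53) = -157.756 mGal
Complete Bouguer anomaly = -157.756 + 5.26 = -152.496 mGal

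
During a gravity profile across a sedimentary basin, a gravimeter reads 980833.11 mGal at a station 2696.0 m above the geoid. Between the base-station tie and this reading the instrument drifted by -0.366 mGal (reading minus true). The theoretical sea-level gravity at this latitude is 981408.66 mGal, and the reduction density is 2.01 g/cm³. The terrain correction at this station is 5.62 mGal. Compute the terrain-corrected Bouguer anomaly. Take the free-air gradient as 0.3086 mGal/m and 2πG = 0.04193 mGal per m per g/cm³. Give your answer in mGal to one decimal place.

Drift-corrected reading = 980833.11 − (-0.366) = 980833.476 mGal
Free-air correction = 0.3086 × 2696.0 = 831.99 mGal
Free-air anomaly = 980833.476 − 981408.66 + (831.99) = 256.806 mGal
Bouguer slab correction = 0.04193 × 2.01 × 2696.0 = 227.22 mGal
Simple Bouguer anomaly = 256.806 − (227.22) = 29.586 mGal
Complete Bouguer anomaly = 29.586 + 5.62 = 35.206 mGal

35.2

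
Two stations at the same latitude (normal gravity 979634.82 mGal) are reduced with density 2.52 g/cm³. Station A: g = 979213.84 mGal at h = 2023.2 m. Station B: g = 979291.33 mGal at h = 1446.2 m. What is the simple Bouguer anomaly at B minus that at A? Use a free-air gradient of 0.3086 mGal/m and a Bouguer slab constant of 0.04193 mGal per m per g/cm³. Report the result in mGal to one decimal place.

-39.6

Δg_SB(A) = 979213.84 − 979634.82 + 0.3086×2023.2 − 0.04193×2.52×2023.2 = -10.40 mGal
Δg_SB(B) = 979291.33 − 979634.82 + 0.3086×1446.2 − 0.04193×2.52×1446.2 = -50.00 mGal
Difference = -50.00 − (-10.40) = -39.60 mGal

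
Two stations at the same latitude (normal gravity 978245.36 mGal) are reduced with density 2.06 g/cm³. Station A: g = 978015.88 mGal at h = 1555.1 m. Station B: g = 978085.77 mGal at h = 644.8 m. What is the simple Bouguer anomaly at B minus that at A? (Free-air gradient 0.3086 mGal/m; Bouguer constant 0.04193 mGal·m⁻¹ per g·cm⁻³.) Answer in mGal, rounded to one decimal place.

Δg_SB(A) = 978015.88 − 978245.36 + 0.3086×1555.1 − 0.04193×2.06×1555.1 = 116.10 mGal
Δg_SB(B) = 978085.77 − 978245.36 + 0.3086×644.8 − 0.04193×2.06×644.8 = -16.30 mGal
Difference = -16.30 − (116.10) = -132.40 mGal

-132.4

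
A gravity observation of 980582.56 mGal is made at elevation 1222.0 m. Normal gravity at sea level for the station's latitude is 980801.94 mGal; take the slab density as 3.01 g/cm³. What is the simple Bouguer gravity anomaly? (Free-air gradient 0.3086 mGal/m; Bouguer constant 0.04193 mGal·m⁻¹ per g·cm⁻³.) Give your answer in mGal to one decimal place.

3.5

Free-air correction = 0.3086 × 1222.0 = 377.11 mGal
Free-air anomaly = 980582.56 − 980801.94 + (377.11) = 157.73 mGal
Bouguer slab correction = 0.04193 × 3.01 × 1222.0 = 154.23 mGal
Simple Bouguer anomaly = 157.73 − (154.23) = 3.50 mGal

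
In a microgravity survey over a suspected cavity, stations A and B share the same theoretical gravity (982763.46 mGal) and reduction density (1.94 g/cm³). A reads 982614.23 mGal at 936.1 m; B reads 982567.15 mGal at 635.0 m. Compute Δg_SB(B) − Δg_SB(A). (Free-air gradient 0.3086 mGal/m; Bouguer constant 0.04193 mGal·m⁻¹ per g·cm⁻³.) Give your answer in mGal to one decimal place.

-115.5

Δg_SB(A) = 982614.23 − 982763.46 + 0.3086×936.1 − 0.04193×1.94×936.1 = 63.50 mGal
Δg_SB(B) = 982567.15 − 982763.46 + 0.3086×635.0 − 0.04193×1.94×635.0 = -52.00 mGal
Difference = -52.00 − (63.50) = -115.50 mGal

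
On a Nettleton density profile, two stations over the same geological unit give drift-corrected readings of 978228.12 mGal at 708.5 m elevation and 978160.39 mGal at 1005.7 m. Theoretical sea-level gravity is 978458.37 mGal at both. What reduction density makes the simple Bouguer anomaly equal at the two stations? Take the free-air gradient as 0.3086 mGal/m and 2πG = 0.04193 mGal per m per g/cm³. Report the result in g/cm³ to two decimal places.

Δg_obs = 978160.39 − 978228.12 = -67.73 mGal over Δh = 1005.7 − 708.5 = 297.2 m
Equal Bouguer anomalies ⇒ Δg_obs + (0.3086 − 0.04193ρ)·Δh = 0
0.3086 − 0.04193ρ = −Δg_obs/Δh = 0.22789
ρ = (0.3086 − 0.22789) / 0.04193 = 1.92 g/cm³

1.92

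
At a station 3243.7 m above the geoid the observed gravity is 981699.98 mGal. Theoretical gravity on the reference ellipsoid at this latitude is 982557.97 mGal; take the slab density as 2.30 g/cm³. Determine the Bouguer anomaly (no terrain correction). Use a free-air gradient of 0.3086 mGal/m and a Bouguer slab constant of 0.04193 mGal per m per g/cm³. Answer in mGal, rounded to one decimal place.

-169.8

Free-air correction = 0.3086 × 3243.7 = 1001.01 mGal
Free-air anomaly = 981699.98 − 982557.97 + (1001.01) = 143.02 mGal
Bouguer slab correction = 0.04193 × 2.30 × 3243.7 = 312.82 mGal
Simple Bouguer anomaly = 143.02 − (312.82) = -169.80 mGal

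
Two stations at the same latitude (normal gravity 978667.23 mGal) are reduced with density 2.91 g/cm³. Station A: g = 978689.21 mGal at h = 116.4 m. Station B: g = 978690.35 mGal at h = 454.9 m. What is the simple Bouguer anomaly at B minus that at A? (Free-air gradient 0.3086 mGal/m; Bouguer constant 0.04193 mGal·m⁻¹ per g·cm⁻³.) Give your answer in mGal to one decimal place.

Δg_SB(A) = 978689.21 − 978667.23 + 0.3086×116.4 − 0.04193×2.91×116.4 = 43.70 mGal
Δg_SB(B) = 978690.35 − 978667.23 + 0.3086×454.9 − 0.04193×2.91×454.9 = 108.00 mGal
Difference = 108.00 − (43.70) = 64.30 mGal

64.3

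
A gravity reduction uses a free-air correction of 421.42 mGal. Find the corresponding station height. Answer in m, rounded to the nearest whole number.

1366

h = 421.42 / 0.3086 = 1365.59 m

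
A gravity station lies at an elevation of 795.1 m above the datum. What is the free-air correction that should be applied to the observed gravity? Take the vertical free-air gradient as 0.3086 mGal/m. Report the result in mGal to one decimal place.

Free-air correction = 0.3086 × 795.1 = 245.4 mGal

245.4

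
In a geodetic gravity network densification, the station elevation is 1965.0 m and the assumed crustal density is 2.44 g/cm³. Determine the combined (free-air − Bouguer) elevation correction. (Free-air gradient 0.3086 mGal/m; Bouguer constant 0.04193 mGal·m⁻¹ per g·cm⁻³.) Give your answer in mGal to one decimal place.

Combined gradient = 0.3086 − 0.04193 × 2.44 = 0.2062908 mGal/m
Combined elevation correction = 0.2062908 × 1965.0 = 405.4 mGal

405.4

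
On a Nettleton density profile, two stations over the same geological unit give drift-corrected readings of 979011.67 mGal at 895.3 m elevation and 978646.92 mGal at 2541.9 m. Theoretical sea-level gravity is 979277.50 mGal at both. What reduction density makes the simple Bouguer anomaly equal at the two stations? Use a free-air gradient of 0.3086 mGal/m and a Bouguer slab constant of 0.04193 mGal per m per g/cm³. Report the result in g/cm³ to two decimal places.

2.08

Δg_obs = 978646.92 − 979011.67 = -364.75 mGal over Δh = 2541.9 − 895.3 = 1646.6 m
Equal Bouguer anomalies ⇒ Δg_obs + (0.3086 − 0.04193ρ)·Δh = 0
0.3086 − 0.04193ρ = −Δg_obs/Δh = 0.22152
ρ = (0.3086 − 0.22152) / 0.04193 = 2.08 g/cm³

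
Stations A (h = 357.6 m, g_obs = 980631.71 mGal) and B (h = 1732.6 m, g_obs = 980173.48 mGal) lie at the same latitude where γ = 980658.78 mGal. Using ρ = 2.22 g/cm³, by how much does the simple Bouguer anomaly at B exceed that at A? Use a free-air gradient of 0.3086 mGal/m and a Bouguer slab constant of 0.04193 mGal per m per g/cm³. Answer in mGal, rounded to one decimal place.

Δg_SB(A) = 980631.71 − 980658.78 + 0.3086×357.6 − 0.04193×2.22×357.6 = 50.00 mGal
Δg_SB(B) = 980173.48 − 980658.78 + 0.3086×1732.6 − 0.04193×2.22×1732.6 = -111.90 mGal
Difference = -111.90 − (50.00) = -161.90 mGal

-161.9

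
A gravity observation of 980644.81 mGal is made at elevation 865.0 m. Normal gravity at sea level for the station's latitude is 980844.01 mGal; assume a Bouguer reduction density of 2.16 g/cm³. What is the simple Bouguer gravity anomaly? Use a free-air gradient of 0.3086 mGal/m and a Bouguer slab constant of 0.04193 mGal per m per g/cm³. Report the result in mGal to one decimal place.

Free-air correction = 0.3086 × 865.0 = 266.94 mGal
Free-air anomaly = 980644.81 − 980844.01 + (266.94) = 67.74 mGal
Bouguer slab correction = 0.04193 × 2.16 × 865.0 = 78.34 mGal
Simple Bouguer anomaly = 67.74 − (78.34) = -10.60 mGal

-10.6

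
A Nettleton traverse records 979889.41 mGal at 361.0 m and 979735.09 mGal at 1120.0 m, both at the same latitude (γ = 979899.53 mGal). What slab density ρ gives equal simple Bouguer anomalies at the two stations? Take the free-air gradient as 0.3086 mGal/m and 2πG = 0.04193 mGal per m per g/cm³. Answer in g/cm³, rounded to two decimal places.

Δg_obs = 979735.09 − 979889.41 = -154.32 mGal over Δh = 1120.0 − 361.0 = 759.0 m
Equal Bouguer anomalies ⇒ Δg_obs + (0.3086 − 0.04193ρ)·Δh = 0
0.3086 − 0.04193ρ = −Δg_obs/Δh = 0.20332
ρ = (0.3086 − 0.20332) / 0.04193 = 2.51 g/cm³

2.51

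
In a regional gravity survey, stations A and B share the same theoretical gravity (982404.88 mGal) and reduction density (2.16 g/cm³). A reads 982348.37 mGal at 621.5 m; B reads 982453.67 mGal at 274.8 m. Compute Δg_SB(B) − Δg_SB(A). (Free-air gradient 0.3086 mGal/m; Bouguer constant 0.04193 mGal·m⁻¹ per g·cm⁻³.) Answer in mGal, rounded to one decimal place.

Δg_SB(A) = 982348.37 − 982404.88 + 0.3086×621.5 − 0.04193×2.16×621.5 = 79.00 mGal
Δg_SB(B) = 982453.67 − 982404.88 + 0.3086×274.8 − 0.04193×2.16×274.8 = 108.70 mGal
Difference = 108.70 − (79.00) = 29.70 mGal

29.7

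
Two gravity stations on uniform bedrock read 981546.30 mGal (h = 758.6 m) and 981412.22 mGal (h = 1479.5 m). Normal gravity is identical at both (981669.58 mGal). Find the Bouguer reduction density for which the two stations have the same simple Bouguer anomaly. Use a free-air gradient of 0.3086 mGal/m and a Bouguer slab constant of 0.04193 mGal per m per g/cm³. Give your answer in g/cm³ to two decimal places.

Δg_obs = 981412.22 − 981546.30 = -134.08 mGal over Δh = 1479.5 − 758.6 = 720.9 m
Equal Bouguer anomalies ⇒ Δg_obs + (0.3086 − 0.04193ρ)·Δh = 0
0.3086 − 0.04193ρ = −Δg_obs/Δh = 0.18599
ρ = (0.3086 − 0.18599) / 0.04193 = 2.92 g/cm³

2.92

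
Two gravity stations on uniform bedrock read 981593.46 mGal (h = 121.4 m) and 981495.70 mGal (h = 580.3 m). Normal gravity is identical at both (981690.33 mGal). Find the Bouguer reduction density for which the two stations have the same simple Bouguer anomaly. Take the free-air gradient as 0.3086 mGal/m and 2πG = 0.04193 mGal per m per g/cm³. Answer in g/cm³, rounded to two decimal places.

2.28

Δg_obs = 981495.70 − 981593.46 = -97.76 mGal over Δh = 580.3 − 121.4 = 458.9 m
Equal Bouguer anomalies ⇒ Δg_obs + (0.3086 − 0.04193ρ)·Δh = 0
0.3086 − 0.04193ρ = −Δg_obs/Δh = 0.21303
ρ = (0.3086 − 0.21303) / 0.04193 = 2.28 g/cm³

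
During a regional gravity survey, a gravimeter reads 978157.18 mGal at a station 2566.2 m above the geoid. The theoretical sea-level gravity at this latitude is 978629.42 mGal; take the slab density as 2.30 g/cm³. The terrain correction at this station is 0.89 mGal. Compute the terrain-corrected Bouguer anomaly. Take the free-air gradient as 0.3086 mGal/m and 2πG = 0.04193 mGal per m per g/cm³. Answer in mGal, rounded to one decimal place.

Free-air correction = 0.3086 × 2566.2 = 791.93 mGal
Free-air anomaly = 978157.18 − 978629.42 + (791.93) = 319.69 mGal
Bouguer slab correction = 0.04193 × 2.30 × 2566.2 = 247.48 mGal
Simple Bouguer anomaly = 319.69 − (247.48) = 72.21 mGal
Complete Bouguer anomaly = 72.21 + 0.89 = 73.10 mGal

73.1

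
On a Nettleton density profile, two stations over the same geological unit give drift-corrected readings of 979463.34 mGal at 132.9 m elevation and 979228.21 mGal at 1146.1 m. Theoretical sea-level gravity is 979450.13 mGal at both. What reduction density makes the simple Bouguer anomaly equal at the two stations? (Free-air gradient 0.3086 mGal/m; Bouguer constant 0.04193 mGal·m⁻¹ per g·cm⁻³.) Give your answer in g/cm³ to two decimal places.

1.83

Δg_obs = 979228.21 − 979463.34 = -235.13 mGal over Δh = 1146.1 − 132.9 = 1013.2 m
Equal Bouguer anomalies ⇒ Δg_obs + (0.3086 − 0.04193ρ)·Δh = 0
0.3086 − 0.04193ρ = −Δg_obs/Δh = 0.23207
ρ = (0.3086 − 0.23207) / 0.04193 = 1.83 g/cm³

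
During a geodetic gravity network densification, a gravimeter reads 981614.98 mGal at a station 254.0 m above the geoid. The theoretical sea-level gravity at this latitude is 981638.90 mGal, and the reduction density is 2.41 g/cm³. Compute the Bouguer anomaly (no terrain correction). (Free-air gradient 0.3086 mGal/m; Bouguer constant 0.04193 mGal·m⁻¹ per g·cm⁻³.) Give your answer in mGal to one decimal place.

28.8

Free-air correction = 0.3086 × 254.0 = 78.38 mGal
Free-air anomaly = 981614.98 − 981638.90 + (78.38) = 54.46 mGal
Bouguer slab correction = 0.04193 × 2.41 × 254.0 = 25.67 mGal
Simple Bouguer anomaly = 54.46 − (25.67) = 28.79 mGal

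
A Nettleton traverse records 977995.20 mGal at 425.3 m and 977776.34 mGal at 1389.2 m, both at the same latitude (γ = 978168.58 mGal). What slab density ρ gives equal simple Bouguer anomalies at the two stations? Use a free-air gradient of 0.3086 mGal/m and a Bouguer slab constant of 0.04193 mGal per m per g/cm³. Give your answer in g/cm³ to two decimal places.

Δg_obs = 977776.34 − 977995.20 = -218.86 mGal over Δh = 1389.2 − 425.3 = 963.9 m
Equal Bouguer anomalies ⇒ Δg_obs + (0.3086 − 0.04193ρ)·Δh = 0
0.3086 − 0.04193ρ = −Δg_obs/Δh = 0.22706
ρ = (0.3086 − 0.22706) / 0.04193 = 1.94 g/cm³

1.94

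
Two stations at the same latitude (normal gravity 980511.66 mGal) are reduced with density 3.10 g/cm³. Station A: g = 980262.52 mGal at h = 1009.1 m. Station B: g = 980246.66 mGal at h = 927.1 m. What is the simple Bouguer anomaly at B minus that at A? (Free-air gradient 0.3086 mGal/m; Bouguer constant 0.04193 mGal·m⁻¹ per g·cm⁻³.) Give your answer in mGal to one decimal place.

Δg_SB(A) = 980262.52 − 980511.66 + 0.3086×1009.1 − 0.04193×3.10×1009.1 = -68.90 mGal
Δg_SB(B) = 980246.66 − 980511.66 + 0.3086×927.1 − 0.04193×3.10×927.1 = -99.40 mGal
Difference = -99.40 − (-68.90) = -30.50 mGal

-30.5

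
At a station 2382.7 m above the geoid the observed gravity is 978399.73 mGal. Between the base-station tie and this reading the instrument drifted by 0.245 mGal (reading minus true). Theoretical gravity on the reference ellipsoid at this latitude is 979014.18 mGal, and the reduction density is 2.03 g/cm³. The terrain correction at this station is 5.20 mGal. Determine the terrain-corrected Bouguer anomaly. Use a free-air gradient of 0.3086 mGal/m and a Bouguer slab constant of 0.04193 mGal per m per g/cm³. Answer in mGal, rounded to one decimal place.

-77.0

Drift-corrected reading = 978399.73 − (0.245) = 978399.485 mGal
Free-air correction = 0.3086 × 2382.7 = 735.30 mGal
Free-air anomaly = 978399.485 − 979014.18 + (735.30) = 120.605 mGal
Bouguer slab correction = 0.04193 × 2.03 × 2382.7 = 202.81 mGal
Simple Bouguer anomaly = 120.605 − (202.81) = -82.205 mGal
Complete Bouguer anomaly = -82.205 + 5.20 = -77.005 mGal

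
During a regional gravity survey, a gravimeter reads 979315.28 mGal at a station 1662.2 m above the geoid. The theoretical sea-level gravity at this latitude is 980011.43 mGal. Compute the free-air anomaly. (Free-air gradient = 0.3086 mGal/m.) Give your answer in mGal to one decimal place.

Free-air correction = 0.3086 × 1662.2 = 512.95 mGal
Free-air anomaly = 979315.28 − 980011.43 + (512.95) = -183.20 mGal

-183.2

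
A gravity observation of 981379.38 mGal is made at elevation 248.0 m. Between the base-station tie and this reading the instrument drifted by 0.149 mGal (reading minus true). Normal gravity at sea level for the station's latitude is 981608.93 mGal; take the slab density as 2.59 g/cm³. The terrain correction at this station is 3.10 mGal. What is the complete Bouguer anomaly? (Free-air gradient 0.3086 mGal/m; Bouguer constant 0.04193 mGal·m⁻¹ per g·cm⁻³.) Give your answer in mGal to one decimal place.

-177.0

Drift-corrected reading = 981379.38 − (0.149) = 981379.231 mGal
Free-air correction = 0.3086 × 248.0 = 76.53 mGal
Free-air anomaly = 981379.231 − 981608.93 + (76.53) = -153.169 mGal
Bouguer slab correction = 0.04193 × 2.59 × 248.0 = 26.93 mGal
Simple Bouguer anomaly = -153.169 − (26.93) = -180.099 mGal
Complete Bouguer anomaly = -180.099 + 3.10 = -176.999 mGal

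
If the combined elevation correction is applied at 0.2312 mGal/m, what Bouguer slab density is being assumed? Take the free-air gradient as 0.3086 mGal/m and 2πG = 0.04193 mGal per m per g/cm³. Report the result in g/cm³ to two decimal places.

0.2312 = 0.3086 − 0.04193 × ρ
ρ = (0.3086 − 0.2312) / 0.04193 = 1.85 g/cm³

1.85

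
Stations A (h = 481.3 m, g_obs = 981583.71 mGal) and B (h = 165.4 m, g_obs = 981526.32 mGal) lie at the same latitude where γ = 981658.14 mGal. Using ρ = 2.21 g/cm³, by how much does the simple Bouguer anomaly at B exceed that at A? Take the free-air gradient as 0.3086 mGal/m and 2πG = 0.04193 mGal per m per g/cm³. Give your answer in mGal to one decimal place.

Δg_SB(A) = 981583.71 − 981658.14 + 0.3086×481.3 − 0.04193×2.21×481.3 = 29.50 mGal
Δg_SB(B) = 981526.32 − 981658.14 + 0.3086×165.4 − 0.04193×2.21×165.4 = -96.10 mGal
Difference = -96.10 − (29.50) = -125.60 mGal

-125.6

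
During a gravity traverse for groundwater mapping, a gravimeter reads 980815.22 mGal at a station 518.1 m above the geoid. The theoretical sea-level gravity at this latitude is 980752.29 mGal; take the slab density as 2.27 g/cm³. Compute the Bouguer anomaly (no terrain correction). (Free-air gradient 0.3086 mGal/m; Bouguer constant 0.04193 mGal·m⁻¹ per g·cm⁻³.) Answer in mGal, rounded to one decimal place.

Free-air correction = 0.3086 × 518.1 = 159.89 mGal
Free-air anomaly = 980815.22 − 980752.29 + (159.89) = 222.82 mGal
Bouguer slab correction = 0.04193 × 2.27 × 518.1 = 49.31 mGal
Simple Bouguer anomaly = 222.82 − (49.31) = 173.51 mGal

173.5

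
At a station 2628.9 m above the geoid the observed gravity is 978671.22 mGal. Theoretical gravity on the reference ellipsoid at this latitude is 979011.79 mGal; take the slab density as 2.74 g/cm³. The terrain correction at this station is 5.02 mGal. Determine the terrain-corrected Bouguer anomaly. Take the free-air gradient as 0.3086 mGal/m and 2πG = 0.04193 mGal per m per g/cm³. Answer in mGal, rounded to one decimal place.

Free-air correction = 0.3086 × 2628.9 = 811.28 mGal
Free-air anomaly = 978671.22 − 979011.79 + (811.28) = 470.71 mGal
Bouguer slab correction = 0.04193 × 2.74 × 2628.9 = 302.03 mGal
Simple Bouguer anomaly = 470.71 − (302.03) = 168.68 mGal
Complete Bouguer anomaly = 168.68 + 5.02 = 173.70 mGal

173.7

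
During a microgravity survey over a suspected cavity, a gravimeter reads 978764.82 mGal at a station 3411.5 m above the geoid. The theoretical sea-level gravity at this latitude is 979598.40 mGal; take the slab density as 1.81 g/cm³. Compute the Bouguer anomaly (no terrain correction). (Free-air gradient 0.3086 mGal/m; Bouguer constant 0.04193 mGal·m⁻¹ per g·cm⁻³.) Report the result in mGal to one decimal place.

Free-air correction = 0.3086 × 3411.5 = 1052.79 mGal
Free-air anomaly = 978764.82 − 979598.40 + (1052.79) = 219.21 mGal
Bouguer slab correction = 0.04193 × 1.81 × 3411.5 = 258.91 mGal
Simple Bouguer anomaly = 219.21 − (258.91) = -39.70 mGal

-39.7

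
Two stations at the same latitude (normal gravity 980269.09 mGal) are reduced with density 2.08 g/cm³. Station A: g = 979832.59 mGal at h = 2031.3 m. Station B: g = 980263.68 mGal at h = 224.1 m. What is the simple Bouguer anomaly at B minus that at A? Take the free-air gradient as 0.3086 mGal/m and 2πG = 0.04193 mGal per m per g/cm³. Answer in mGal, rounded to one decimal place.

31.0

Δg_SB(A) = 979832.59 − 980269.09 + 0.3086×2031.3 − 0.04193×2.08×2031.3 = 13.20 mGal
Δg_SB(B) = 980263.68 − 980269.09 + 0.3086×224.1 − 0.04193×2.08×224.1 = 44.20 mGal
Difference = 44.20 − (13.20) = 31.00 mGal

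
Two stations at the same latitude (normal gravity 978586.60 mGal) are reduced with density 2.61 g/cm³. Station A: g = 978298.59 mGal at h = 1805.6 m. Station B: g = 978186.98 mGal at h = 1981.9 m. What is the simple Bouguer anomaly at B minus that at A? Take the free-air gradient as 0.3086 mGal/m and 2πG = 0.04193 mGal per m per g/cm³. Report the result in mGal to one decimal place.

Δg_SB(A) = 978298.59 − 978586.60 + 0.3086×1805.6 − 0.04193×2.61×1805.6 = 71.60 mGal
Δg_SB(B) = 978186.98 − 978586.60 + 0.3086×1981.9 − 0.04193×2.61×1981.9 = -4.90 mGal
Difference = -4.90 − (71.60) = -76.50 mGal

-76.5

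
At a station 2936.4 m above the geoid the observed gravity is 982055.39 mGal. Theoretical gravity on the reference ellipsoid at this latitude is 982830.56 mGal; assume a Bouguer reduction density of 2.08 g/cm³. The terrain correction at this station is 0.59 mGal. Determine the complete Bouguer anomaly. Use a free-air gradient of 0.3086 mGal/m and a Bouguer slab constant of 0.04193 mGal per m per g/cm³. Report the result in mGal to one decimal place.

-124.5

Free-air correction = 0.3086 × 2936.4 = 906.17 mGal
Free-air anomaly = 982055.39 − 982830.56 + (906.17) = 131.00 mGal
Bouguer slab correction = 0.04193 × 2.08 × 2936.4 = 256.10 mGal
Simple Bouguer anomaly = 131.00 − (256.10) = -125.10 mGal
Complete Bouguer anomaly = -125.10 + 0.59 = -124.51 mGal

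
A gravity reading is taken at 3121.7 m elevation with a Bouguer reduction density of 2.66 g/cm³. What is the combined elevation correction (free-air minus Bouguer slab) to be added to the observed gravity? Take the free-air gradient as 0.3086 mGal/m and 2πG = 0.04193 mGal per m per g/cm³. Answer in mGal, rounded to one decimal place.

Combined gradient = 0.3086 − 0.04193 × 2.66 = 0.1970662 mGal/m
Combined elevation correction = 0.1970662 × 3121.7 = 615.2 mGal

615.2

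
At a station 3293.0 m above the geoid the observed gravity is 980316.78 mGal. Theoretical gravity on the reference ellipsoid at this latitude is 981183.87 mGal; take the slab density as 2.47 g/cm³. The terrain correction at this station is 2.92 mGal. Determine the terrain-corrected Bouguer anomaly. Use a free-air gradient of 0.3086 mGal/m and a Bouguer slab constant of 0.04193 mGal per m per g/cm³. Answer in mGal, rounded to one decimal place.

Free-air correction = 0.3086 × 3293.0 = 1016.22 mGal
Free-air anomaly = 980316.78 − 981183.87 + (1016.22) = 149.13 mGal
Bouguer slab correction = 0.04193 × 2.47 × 3293.0 = 341.05 mGal
Simple Bouguer anomaly = 149.13 − (341.05) = -191.92 mGal
Complete Bouguer anomaly = -191.92 + 2.92 = -189.00 mGal

-189.0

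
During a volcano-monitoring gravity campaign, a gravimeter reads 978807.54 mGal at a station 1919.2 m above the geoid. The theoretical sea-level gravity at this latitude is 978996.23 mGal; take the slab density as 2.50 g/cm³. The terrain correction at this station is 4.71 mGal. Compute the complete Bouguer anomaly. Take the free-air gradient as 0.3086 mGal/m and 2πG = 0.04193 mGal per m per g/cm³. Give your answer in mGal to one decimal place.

Free-air correction = 0.3086 × 1919.2 = 592.27 mGal
Free-air anomaly = 978807.54 − 978996.23 + (592.27) = 403.58 mGal
Bouguer slab correction = 0.04193 × 2.50 × 1919.2 = 201.18 mGal
Simple Bouguer anomaly = 403.58 − (201.18) = 202.40 mGal
Complete Bouguer anomaly = 202.40 + 4.71 = 207.11 mGal

207.1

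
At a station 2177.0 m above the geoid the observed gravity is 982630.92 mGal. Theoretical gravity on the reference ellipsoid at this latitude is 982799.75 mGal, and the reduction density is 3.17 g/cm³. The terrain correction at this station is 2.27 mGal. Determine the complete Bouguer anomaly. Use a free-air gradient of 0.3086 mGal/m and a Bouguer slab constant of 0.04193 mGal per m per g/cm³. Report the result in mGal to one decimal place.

Free-air correction = 0.3086 × 2177.0 = 671.82 mGal
Free-air anomaly = 982630.92 − 982799.75 + (671.82) = 502.99 mGal
Bouguer slab correction = 0.04193 × 3.17 × 2177.0 = 289.36 mGal
Simple Bouguer anomaly = 502.99 − (289.36) = 213.63 mGal
Complete Bouguer anomaly = 213.63 + 2.27 = 215.90 mGal

215.9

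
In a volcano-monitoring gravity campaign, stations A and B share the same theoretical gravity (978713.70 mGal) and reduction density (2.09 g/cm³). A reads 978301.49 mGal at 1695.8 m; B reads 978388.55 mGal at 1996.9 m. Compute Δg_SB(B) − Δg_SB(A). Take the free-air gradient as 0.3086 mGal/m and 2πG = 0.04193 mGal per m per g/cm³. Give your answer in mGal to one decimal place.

Δg_SB(A) = 978301.49 − 978713.70 + 0.3086×1695.8 − 0.04193×2.09×1695.8 = -37.50 mGal
Δg_SB(B) = 978388.55 − 978713.70 + 0.3086×1996.9 − 0.04193×2.09×1996.9 = 116.10 mGal
Difference = 116.10 − (-37.50) = 153.60 mGal

153.6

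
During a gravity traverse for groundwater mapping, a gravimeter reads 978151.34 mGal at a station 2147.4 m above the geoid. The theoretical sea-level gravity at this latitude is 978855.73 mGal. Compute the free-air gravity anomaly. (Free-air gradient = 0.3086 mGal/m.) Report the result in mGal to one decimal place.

Free-air correction = 0.3086 × 2147.4 = 662.69 mGal
Free-air anomaly = 978151.34 − 978855.73 + (662.69) = -41.70 mGal

-41.7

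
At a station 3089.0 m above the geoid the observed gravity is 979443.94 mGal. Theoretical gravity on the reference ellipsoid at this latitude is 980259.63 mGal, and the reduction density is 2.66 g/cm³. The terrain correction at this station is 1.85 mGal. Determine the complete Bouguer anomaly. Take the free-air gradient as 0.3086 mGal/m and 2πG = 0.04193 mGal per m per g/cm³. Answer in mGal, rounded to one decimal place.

Free-air correction = 0.3086 × 3089.0 = 953.27 mGal
Free-air anomaly = 979443.94 − 980259.63 + (953.27) = 137.58 mGal
Bouguer slab correction = 0.04193 × 2.66 × 3089.0 = 344.53 mGal
Simple Bouguer anomaly = 137.58 − (344.53) = -206.95 mGal
Complete Bouguer anomaly = -206.95 + 1.85 = -205.10 mGal

-205.1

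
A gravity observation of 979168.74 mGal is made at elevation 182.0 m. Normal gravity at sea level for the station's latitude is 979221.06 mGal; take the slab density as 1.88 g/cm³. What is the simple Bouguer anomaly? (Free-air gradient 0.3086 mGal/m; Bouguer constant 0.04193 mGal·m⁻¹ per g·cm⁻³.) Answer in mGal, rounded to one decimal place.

Free-air correction = 0.3086 × 182.0 = 56.17 mGal
Free-air anomaly = 979168.74 − 979221.06 + (56.17) = 3.85 mGal
Bouguer slab correction = 0.04193 × 1.88 × 182.0 = 14.35 mGal
Simple Bouguer anomaly = 3.85 − (14.35) = -10.50 mGal

-10.5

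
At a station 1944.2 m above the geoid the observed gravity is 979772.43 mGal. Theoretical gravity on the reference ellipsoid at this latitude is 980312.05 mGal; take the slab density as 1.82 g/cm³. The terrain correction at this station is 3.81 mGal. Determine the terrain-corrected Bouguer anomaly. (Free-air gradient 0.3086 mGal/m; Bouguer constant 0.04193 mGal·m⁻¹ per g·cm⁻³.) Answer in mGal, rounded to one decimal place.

Free-air correction = 0.3086 × 1944.2 = 599.98 mGal
Free-air anomaly = 979772.43 − 980312.05 + (599.98) = 60.36 mGal
Bouguer slab correction = 0.04193 × 1.82 × 1944.2 = 148.37 mGal
Simple Bouguer anomaly = 60.36 − (148.37) = -88.01 mGal
Complete Bouguer anomaly = -88.01 + 3.81 = -84.20 mGal

-84.2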